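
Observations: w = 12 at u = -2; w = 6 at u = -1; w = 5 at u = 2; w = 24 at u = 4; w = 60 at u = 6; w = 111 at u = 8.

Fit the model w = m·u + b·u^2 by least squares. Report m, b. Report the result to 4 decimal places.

Sums needed: Σu·u = 125, Σu·u^2 = 791, Σu^2·u^2 = 5681.
For Xᵀw: Σu·w = 1324, Σu^2·w = 9722.
XᵀX·[m, b]ᵀ = Xᵀw becomes [[125, 791]; [791, 5681]]·[m, b]ᵀ = [1324, 9722]ᵀ.
det = 125·5681 − 791² = 84444.
m = (1324·5681 − 791·9722)/84444 = -84229/42222; b = (125·9722 − 791·1324)/84444 = 83983/42222.

m = -1.9949, b = 1.9891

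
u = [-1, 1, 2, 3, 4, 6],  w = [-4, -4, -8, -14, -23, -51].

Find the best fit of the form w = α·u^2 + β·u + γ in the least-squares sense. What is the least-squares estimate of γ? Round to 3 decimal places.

The normal equations are: 1651·α + 315·β + 67·γ = -2370;  315·α + 67·β + 15·γ = -456;  67·α + 15·β + 6·γ = -104.
(Σu^2·u^2 = 1651, Σu^2·u = 315, Σu^2 = 67, Σu·u = 67, Σu = 15, Σ1 = 6, Σu^2·w = -2370, Σu·w = -456, Σw = -104.)
Row-reducing yields α = -343/248, β = 3969/14632, γ = -9391/3658.

γ = -2.567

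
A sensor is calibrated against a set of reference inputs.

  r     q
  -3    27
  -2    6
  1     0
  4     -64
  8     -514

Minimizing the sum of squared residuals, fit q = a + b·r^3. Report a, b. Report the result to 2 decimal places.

a = -0.25, b = -1.00

From the data, Σ1 = 5, Σr^3 = 542, Σr^3·r^3 = 267034.
For Xᵀq: Σq = -545, Σr^3·q = -268041.
Normal equations: [[5, 542]; [542, 267034]]·[a, b]ᵀ = [-545, -268041]ᵀ.
Eliminating b: 267034·(row 1) − 542·(row 2) gives 1041406·a = 267034·(-545) − 542·(-268041) = -255308, so a = -127654/520703.
Then b = ((-268041) − 542·(-127654/520703))/267034 = -1044815/1041406.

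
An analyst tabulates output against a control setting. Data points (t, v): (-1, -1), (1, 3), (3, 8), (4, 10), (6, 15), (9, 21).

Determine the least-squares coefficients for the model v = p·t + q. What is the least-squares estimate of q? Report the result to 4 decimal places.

Normal-equation sums: Σt·t = 144, Σt = 22, Σ1 = 6.
Right-hand side: Σt·v = 347, Σv = 56.
AᵀA·[p, q]ᵀ = Aᵀv becomes [[144, 22]; [22, 6]]·[p, q]ᵀ = [347, 56]ᵀ.
Δ = 144·6 − 22² = 380.
p = (347·6 − 22·56)/380 = 85/38; q = (144·56 − 22·347)/380 = 43/38.

q = 1.1316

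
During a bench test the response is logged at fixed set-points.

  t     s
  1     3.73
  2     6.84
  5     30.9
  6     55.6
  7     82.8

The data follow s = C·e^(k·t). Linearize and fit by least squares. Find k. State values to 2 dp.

k = 0.52

With ln sᵢ as the transformed response and tᵢ as the regressor:
Σt = 21.0000, Σ(t)² = 115.0000, Σln s = 15.1046, Σt·ln s = 77.3399.
Equations: 115.0000·k + 21.0000·ln C = 77.3399;  21.0000·k + 5·ln C = 15.1046.
Δ = 115.0000·5 − (21.0000)² = 134.0000; k = (77.3399·5 − 21.0000·15.1046)/134.0000 = 0.51868, ln C = (115.0000·15.1046 − 21.0000·77.3399)/134.0000 = 0.84245.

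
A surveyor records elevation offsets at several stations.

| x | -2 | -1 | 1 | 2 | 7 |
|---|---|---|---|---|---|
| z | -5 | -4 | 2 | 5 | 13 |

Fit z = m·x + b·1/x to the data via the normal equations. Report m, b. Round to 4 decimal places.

m = 1.8641, b = 1.4031

AᵀA·[m, b]ᵀ = Aᵀz reads: 59·m + 5·b = 117;  5·m + (247/98)·b = 90/7.
Eliminating b: (247/98)·(row 1) − 5·(row 2) gives (12123/98)·m = (247/98)·117 − 5·(90/7) = 22599/98, so m = 837/449.
Then b = ((90/7) − 5·(837/449))/(247/98) = 630/449.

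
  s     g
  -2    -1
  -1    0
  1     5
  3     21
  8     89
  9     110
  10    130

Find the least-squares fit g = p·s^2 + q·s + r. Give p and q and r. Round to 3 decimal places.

p = 0.956, q = 3.306, r = 1.827

Setting ∂/∂p … = 0 gives: 20756·p + 2260·q + 260·r = 27796;  2260·p + 260·q + 28·r = 3072;  260·p + 28·q + 7·r = 354.
Solving the 3×3 system (Gaussian elimination) gives p = 64531/67476, q = 223057/67476, r = 10272/5623.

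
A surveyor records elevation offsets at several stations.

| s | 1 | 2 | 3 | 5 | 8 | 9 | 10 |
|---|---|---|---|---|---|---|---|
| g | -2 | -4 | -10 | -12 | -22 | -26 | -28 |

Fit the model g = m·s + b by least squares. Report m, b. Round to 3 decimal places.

Setting ∂/∂m … = 0 gives: 284·m + 38·b = -790;  38·m + 7·b = -104.
Δ = 284·7 − 38² = 544.
m = ((-790)·7 − 38·(-104))/544 = -789/272; b = (284·(-104) − 38·(-790))/544 = 121/136.

m = -2.901, b = 0.890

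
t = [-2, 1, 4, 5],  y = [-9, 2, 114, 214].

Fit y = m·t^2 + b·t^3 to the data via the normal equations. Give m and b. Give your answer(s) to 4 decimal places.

m = 0.9456, b = 1.5276

XᵀX·[m, b]ᵀ = Xᵀy reads: 898·m + 4118·b = 7140;  4118·m + 19786·b = 34120.
(Σt^2·t^2 = 898, Σt^2·t^3 = 4118, Σt^3·t^3 = 19786, Σt^2·y = 7140, Σt^3·y = 34120.)
Δ = 898·19786 − 4118² = 809904.
m = (7140·19786 − 4118·34120)/809904 = 95735/101238; b = (898·34120 − 4118·7140)/809904 = 154655/101238.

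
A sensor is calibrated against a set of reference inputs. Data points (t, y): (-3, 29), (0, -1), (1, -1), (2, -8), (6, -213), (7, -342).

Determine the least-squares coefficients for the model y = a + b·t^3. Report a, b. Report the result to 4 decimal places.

Sums needed: Σ1 = 6, Σt^3 = 541, Σt^3·t^3 = 165099.
And Σy = -536, Σt^3·y = -164162.
AᵀA·[a, b]ᵀ = Aᵀy becomes [[6, 541]; [541, 165099]]·[a, b]ᵀ = [-536, -164162]ᵀ.
Determinant 6·165099 − 541² = 697913.
a = ((-536)·165099 − 541·(-164162))/697913 = 318578/697913; b = (6·(-164162) − 541·(-536))/697913 = -694996/697913.

a = 0.4565, b = -0.9958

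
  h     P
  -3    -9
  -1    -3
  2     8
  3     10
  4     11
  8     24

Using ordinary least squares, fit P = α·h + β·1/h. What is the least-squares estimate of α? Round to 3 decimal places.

AᵀA·[α, β]ᵀ = AᵀP reads: 103·α + 6·β = 312;  6·α + (893/576)·β = 229/12.
(Σh·h = 103, Σh·1/h = 6, Σ1/h·1/h = 893/576, Σh·P = 312, Σ1/h·P = 229/12.)
det = 103·(893/576) − 6² = 71243/576.
α = (312·(893/576) − 6·(229/12))/(71243/576) = 212664/71243; β = (103·(229/12) − 6·312)/(71243/576) = 53904/71243.

α = 2.985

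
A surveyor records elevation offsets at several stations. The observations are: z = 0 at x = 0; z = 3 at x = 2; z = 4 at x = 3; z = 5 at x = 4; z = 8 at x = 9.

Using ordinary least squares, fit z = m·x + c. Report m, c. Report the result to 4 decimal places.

MᵀM·[m, c]ᵀ = Mᵀz reads: 110·m + 18·c = 110;  18·m + 5·c = 20.
Eliminating c: 5·(row 1) − 18·(row 2) gives 226·m = 5·110 − 18·20 = 190, so m = 95/113.
Then c = (20 − 18·(95/113))/5 = 110/113.

m = 0.8407, c = 0.9735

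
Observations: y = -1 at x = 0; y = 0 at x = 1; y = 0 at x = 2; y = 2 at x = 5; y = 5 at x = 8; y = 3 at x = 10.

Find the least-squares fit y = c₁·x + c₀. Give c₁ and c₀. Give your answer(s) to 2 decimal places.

c₁ = 0.50, c₀ = -0.68

Setting ∂/∂c₁ … = 0 gives: 194·c₁ + 26·c₀ = 80;  26·c₁ + 6·c₀ = 9.
Determinant 194·6 − 26² = 488.
c₁ = (80·6 − 26·9)/488 = 123/244; c₀ = (194·9 − 26·80)/488 = -167/244.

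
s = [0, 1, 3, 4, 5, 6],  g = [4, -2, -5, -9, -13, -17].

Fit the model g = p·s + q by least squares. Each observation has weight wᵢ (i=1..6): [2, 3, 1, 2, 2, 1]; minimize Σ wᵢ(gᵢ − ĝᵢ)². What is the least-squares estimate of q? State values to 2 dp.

Forming AᵀWA = [[130, 30]; [30, 11]] and AᵀWg = [-325, -64]ᵀ gives AᵀWA·[p, q]ᵀ = AᵀWg.
Determinant 130·11 − 30² = 530.
p = ((-325)·11 − 30·(-64))/530 = -331/106; q = (130·(-64) − 30·(-325))/530 = 143/53.

q = 2.70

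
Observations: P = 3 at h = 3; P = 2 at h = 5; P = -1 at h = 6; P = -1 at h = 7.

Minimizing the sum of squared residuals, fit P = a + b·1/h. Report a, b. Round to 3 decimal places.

MᵀM·[a, b]ᵀ = MᵀP reads: 4·a + (59/70)·b = 3;  (59/70)·a + (8789/44100)·b = 229/210.
(Σ1 = 4, Σ1/h = 59/70, Σ1/h·1/h = 8789/44100, ΣP = 3, Σ1/h·P = 229/210.)
Eliminating b: (8789/44100)·(row 1) − (59/70)·(row 2) gives (3827/44100)·a = (8789/44100)·3 − (59/70)·(229/210) = -787/2450, so a = -14166/3827.
Then b = ((229/210) − (59/70)·(-14166/3827))/(8789/44100) = 80850/3827.

a = -3.702, b = 21.126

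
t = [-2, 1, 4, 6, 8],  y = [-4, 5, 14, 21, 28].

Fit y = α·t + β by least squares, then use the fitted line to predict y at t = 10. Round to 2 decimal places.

MᵀM·[α, β]ᵀ = Mᵀy reads: 121·α + 17·β = 419;  17·α + 5·β = 64.
Δ = 121·5 − 17² = 316.
α = (419·5 − 17·64)/316 = 1007/316; β = (121·64 − 17·419)/316 = 621/316.
At t = 10: ŷ = (1007/316)·(10) + (621/316)·(1) = 10691/316.

ŷ = 33.83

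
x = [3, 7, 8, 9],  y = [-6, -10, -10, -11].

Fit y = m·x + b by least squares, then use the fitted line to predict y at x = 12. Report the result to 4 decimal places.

MᵀM·[m, b]ᵀ = Mᵀy reads: 203·m + 27·b = -267;  27·m + 4·b = -37.
(Σx·x = 203, Σx = 27, Σ1 = 4, Σx·y = -267, Σy = -37.)
det = 203·4 − 27² = 83.
m = ((-267)·4 − 27·(-37))/83 = -69/83; b = (203·(-37) − 27·(-267))/83 = -302/83.
At x = 12: ŷ = (-69/83)·(12) + (-302/83)·(1) = -1130/83.

ŷ = -13.6145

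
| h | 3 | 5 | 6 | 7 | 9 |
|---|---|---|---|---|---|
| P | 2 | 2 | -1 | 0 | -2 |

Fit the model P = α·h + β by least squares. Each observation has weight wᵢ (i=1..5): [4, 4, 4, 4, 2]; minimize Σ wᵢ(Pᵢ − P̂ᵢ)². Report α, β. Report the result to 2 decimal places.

Forming XᵀWX = [[638, 102]; [102, 18]] and XᵀWP = [4, 8]ᵀ gives XᵀWX·[α, β]ᵀ = XᵀWP.
Eliminating β: 18·(row 1) − 102·(row 2) gives 1080·α = 18·4 − 102·8 = -744, so α = -31/45.
Then β = (8 − 102·(-31/45))/18 = 587/135.

α = -0.69, β = 4.35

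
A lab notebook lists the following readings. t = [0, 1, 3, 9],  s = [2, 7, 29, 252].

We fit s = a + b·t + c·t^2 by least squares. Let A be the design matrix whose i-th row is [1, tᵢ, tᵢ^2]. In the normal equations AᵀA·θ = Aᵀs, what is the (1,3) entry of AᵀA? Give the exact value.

91

Row 1 ↔ basis 1, column 3 ↔ basis t^2, so (AᵀA)_{1,3} = Σᵢ t^2 = (1)·(0) + (1)·(1) + (1)·(9) + (1)·(81) = 91.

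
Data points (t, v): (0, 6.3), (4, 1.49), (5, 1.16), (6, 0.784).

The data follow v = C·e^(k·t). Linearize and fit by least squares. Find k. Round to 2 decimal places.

k = -0.35

Linearized form: ln v = k·t + ln C. From the 4 transformed points,
Σt = 15.0000, Σ(t)² = 77.0000, Σln v = 2.1444, Σt·ln v = 0.8771.
Equations: 77.0000·k + 15.0000·ln C = 0.8771;  15.0000·k + 4·ln C = 2.1444.
Δ = 77.0000·4 − (15.0000)² = 83.0000; k = (0.8771·4 − 15.0000·2.1444)/83.0000 = -0.34527, ln C = (77.0000·2.1444 − 15.0000·0.8771)/83.0000 = 1.83087.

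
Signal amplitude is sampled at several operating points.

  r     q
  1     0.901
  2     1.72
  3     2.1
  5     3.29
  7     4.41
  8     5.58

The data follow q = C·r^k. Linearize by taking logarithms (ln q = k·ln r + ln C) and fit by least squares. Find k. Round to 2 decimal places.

k = 0.84

Linearized form: ln q = k·ln r + ln C. From the 6 transformed points,
AᵀA = [[12.3883, 7.4265]; [7.4265, 6]], rhs = [9.5701, 5.5740]ᵀ  (here Σln r = 7.4265, Σ(ln r)² = 12.3883, Σln q = 5.5740, Σln r·ln q = 9.5701).
Solving (det = 19.1764): k = 0.83568, ln C = -0.10538.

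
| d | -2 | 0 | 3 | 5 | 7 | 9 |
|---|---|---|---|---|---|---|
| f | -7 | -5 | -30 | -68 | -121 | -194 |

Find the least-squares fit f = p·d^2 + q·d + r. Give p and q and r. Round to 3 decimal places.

Entries of AᵀA: Σd^2·d^2 = 9684, Σd^2·d = 1216, Σd^2 = 168, Σd·d = 168, Σd = 22, Σ1 = 6.
And Σd^2·f = -23641, Σd·f = -3009, Σf = -425.
Normal equations: [[9684, 1216, 168]; [1216, 168, 22]; [168, 22, 6]]·[p, q, r]ᵀ = [-23641, -3009, -425]ᵀ.
Row-reducing yields p = -232471/112380, q = -4493/1873, r = -231301/56190.

p = -2.069, q = -2.399, r = -4.116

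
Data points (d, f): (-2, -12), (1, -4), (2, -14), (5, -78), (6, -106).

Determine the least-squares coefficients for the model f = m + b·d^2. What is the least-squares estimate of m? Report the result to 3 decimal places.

m = -1.432

Sums needed: Σ1 = 5, Σd^2 = 70, Σd^2·d^2 = 1954.
And Σf = -214, Σd^2·f = -5874.
Eliminating b: 1954·(row 1) − 70·(row 2) gives 4870·m = 1954·(-214) − 70·(-5874) = -6976, so m = -3488/2435.
Then b = ((-5874) − 70·(-3488/2435))/1954 = -1439/487.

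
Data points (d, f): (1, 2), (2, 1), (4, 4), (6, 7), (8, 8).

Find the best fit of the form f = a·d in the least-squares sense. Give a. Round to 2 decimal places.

MᵀM·[a]ᵀ = Mᵀf reads: 121·a = 126.
Hence a = 126 / 121 ≈ 1.04132.

a = 1.04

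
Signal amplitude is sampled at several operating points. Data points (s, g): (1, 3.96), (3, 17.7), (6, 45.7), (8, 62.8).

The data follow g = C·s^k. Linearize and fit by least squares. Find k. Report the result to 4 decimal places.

Taking logs, ln g = k·ln s + ln C, so regress ln g on ln s.
Σln s = 4.9698, Σ(ln s)² = 8.7414, Σln g = 12.2119, Σln s·ln g = 18.6140.
Normal system: [[8.7414, 4.9698]; [4.9698, 4]]·[k, ln C]ᵀ = [18.6140, 12.2119]ᵀ.
Solving (det = 10.2667): k = 1.34078, ln C = 1.38711.

k = 1.3408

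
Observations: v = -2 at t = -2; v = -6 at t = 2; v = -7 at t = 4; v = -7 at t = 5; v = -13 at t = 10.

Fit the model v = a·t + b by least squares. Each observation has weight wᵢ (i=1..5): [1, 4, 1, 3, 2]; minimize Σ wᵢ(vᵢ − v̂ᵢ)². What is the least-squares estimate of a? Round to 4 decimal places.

a = -0.8646

The normal system MᵀWM·[a, b]ᵀ = MᵀWv is [[311, 45]; [45, 11]]·[a, b]ᵀ = [-437, -80]ᵀ.
Eliminating b: 11·(row 1) − 45·(row 2) gives 1396·a = 11·(-437) − 45·(-80) = -1207, so a = -1207/1396.
Then b = ((-80) − 45·(-1207/1396))/11 = -5215/1396.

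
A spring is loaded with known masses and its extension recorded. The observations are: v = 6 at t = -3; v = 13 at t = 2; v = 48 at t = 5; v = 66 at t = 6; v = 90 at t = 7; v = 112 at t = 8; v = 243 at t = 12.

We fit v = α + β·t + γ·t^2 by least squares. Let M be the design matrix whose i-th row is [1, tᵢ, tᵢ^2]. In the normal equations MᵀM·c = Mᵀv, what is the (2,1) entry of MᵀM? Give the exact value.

Row 2 ↔ basis t, column 1 ↔ basis 1, so (MᵀM)_{2,1} = Σᵢ t = (-3)·(1) + (2)·(1) + (5)·(1) + (6)·(1) + (7)·(1) + (8)·(1) + (12)·(1) = 37.

37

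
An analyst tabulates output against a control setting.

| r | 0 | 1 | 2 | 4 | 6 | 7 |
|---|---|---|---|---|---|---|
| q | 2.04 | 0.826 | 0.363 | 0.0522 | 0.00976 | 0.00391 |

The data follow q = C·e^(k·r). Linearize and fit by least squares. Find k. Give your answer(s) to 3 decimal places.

k = -0.895

Let Y = ln q. Fitting Y = k·r + ln C by least squares:
Sums: Σr = 20.0000, Σ(r)² = 106.0000, Σln q = -13.6179, Σr·ln q = -80.6149.
Normal system: [[106.0000, 20.0000]; [20.0000, 6]]·[k, ln C]ᵀ = [-80.6149, -13.6179]ᵀ.
Slope k = (n·Σr·ln q − Σr·Σln q)/(n·Σ(r)² − (Σr)²) = (6·-80.6149 − 20.0000·-13.6179)/236.0000 = -0.89547; ln C = (Σln q − k·Σr)/n = 0.71525.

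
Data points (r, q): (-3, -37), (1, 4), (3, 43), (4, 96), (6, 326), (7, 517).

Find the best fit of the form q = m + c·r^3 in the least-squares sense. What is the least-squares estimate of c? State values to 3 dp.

Compute the Gram sums: Σ1 = 6, Σr^3 = 624, Σr^3·r^3 = 169860.
For Mᵀq: Σq = 949, Σr^3·q = 256055.
Normal equations: [[6, 624]; [624, 169860]]·[m, c]ᵀ = [949, 256055]ᵀ.
Δ = 6·169860 − 624² = 629784.
m = (949·169860 − 624·256055)/629784 = 118235/52482; c = (6·256055 − 624·949)/629784 = 52453/34988.

c = 1.499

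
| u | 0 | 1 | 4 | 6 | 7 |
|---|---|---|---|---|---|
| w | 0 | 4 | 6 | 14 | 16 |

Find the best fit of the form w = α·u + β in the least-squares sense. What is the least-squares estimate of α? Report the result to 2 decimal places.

Entries of XᵀX: Σu·u = 102, Σu = 18, Σ1 = 5.
Moment sums: Σu·w = 224, Σw = 40.
XᵀX·[α, β]ᵀ = Xᵀw becomes [[102, 18]; [18, 5]]·[α, β]ᵀ = [224, 40]ᵀ.
Determinant 102·5 − 18² = 186.
α = (224·5 − 18·40)/186 = 200/93; β = (102·40 − 18·224)/186 = 8/31.

α = 2.15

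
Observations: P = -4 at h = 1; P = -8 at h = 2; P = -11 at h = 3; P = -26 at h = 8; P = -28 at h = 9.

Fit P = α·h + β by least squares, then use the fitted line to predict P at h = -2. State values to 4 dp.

Compute the Gram sums: Σh·h = 159, Σh = 23, Σ1 = 5.
Right-hand side: Σh·P = -513, ΣP = -77.
So MᵀM·[α, β]ᵀ = MᵀP: [[159, 23]; [23, 5]]·[α, β]ᵀ = [-513, -77]ᵀ.
Determinant 159·5 − 23² = 266.
α = ((-513)·5 − 23·(-77))/266 = -397/133; β = (159·(-77) − 23·(-513))/266 = -222/133.
At h = -2: P̂ = (-397/133)·(-2) + (-222/133)·(1) = 572/133.

P̂ = 4.3008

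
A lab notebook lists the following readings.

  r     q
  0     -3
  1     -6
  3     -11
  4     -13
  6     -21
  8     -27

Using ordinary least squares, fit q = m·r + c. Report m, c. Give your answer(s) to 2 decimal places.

Forming XᵀX = [[126, 22]; [22, 6]] and Xᵀq = [-433, -81]ᵀ gives XᵀX·[m, c]ᵀ = Xᵀq.
Δ = 126·6 − 22² = 272.
m = ((-433)·6 − 22·(-81))/272 = -3; c = (126·(-81) − 22·(-433))/272 = -5/2.

m = -3.00, c = -2.50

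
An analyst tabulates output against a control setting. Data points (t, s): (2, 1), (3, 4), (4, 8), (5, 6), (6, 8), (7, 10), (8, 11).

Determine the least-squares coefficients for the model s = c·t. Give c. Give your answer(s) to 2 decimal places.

The normal system MᵀM·[c]ᵀ = Mᵀs is [[203]]·[c]ᵀ = [282]ᵀ.
Hence c = 282 / 203 ≈ 1.38916.

c = 1.39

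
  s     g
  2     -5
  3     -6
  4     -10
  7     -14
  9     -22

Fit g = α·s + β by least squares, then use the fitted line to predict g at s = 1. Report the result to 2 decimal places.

Compute the Gram sums: Σs·s = 159, Σs = 25, Σ1 = 5.
And Σs·g = -364, Σg = -57.
MᵀM·[α, β]ᵀ = Mᵀg becomes [[159, 25]; [25, 5]]·[α, β]ᵀ = [-364, -57]ᵀ.
Eliminating β: 5·(row 1) − 25·(row 2) gives 170·α = 5·(-364) − 25·(-57) = -395, so α = -79/34.
Then β = ((-57) − 25·(-79/34))/5 = 37/170.
At s = 1: ĝ = (-79/34)·(1) + (37/170)·(1) = -179/85.

ĝ = -2.11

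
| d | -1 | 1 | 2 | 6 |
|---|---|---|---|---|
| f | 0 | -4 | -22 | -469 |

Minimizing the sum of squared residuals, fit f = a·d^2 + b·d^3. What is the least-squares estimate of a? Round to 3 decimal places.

a = -1.789

Sums needed: Σd^2·d^2 = 1314, Σd^2·d^3 = 7808, Σd^3·d^3 = 46722.
For Mᵀf: Σd^2·f = -16976, Σd^3·f = -101484.
Δ = 1314·46722 − 7808² = 427844.
a = ((-16976)·46722 − 7808·(-101484))/427844 = -191400/106961; b = (1314·(-101484) − 7808·(-16976))/427844 = -200342/106961.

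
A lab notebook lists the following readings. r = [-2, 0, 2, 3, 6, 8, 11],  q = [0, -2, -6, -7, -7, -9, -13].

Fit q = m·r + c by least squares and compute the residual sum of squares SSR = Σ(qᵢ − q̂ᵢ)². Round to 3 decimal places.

Compute the Gram sums: Σr·r = 238, Σr = 28, Σ1 = 7.
And Σr·q = -290, Σq = -44.
So AᵀA·[m, c]ᵀ = Aᵀq: [[238, 28]; [28, 7]]·[m, c]ᵀ = [-290, -44]ᵀ.
det = 238·7 − 28² = 882.
m = ((-290)·7 − 28·(-44))/882 = -19/21; c = (238·(-44) − 28·(-290))/882 = -8/3.
Residuals: 6/7, 2/3, -32/21, -34/21, 23/21, 19/21, -8/21; SSR = 58/7.

SSR = 8.286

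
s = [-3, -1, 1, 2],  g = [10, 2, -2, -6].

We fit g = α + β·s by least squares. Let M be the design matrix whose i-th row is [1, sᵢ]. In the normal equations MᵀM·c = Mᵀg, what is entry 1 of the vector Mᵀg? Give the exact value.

Entry 1 ↔ basis 1, so (Mᵀg)_{1} = Σᵢ gᵢ = (1)·(10) + (1)·(2) + (1)·(-2) + (1)·(-6) = 4.

4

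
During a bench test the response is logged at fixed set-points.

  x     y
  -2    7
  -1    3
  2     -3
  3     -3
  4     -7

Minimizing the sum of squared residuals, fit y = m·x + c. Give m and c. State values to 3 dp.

Setting ∂/∂m … = 0 gives: 34·m + 6·c = -60;  6·m + 5·c = -3.
(Σx·x = 34, Σx = 6, Σ1 = 5, Σx·y = -60, Σy = -3.)
Eliminating c: 5·(row 1) − 6·(row 2) gives 134·m = 5·(-60) − 6·(-3) = -282, so m = -141/67.
Then c = ((-3) − 6·(-141/67))/5 = 129/67.

m = -2.104, c = 1.925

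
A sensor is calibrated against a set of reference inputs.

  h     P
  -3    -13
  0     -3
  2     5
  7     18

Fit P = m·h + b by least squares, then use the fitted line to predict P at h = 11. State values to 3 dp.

P̂ = 31.236

Forming XᵀX = [[62, 6]; [6, 4]] and XᵀP = [175, 7]ᵀ gives XᵀX·[m, b]ᵀ = XᵀP.
Determinant 62·4 − 6² = 212.
m = (175·4 − 6·7)/212 = 329/106; b = (62·7 − 6·175)/212 = -154/53.
At h = 11: P̂ = (329/106)·(11) + (-154/53)·(1) = 3311/106.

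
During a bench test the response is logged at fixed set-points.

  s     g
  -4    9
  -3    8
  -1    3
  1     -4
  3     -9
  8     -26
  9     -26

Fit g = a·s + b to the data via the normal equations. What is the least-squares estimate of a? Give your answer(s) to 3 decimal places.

a = -2.884

The normal system XᵀX·[a, b]ᵀ = Xᵀg is [[181, 13]; [13, 7]]·[a, b]ᵀ = [-536, -45]ᵀ.
Eliminating b: 7·(row 1) − 13·(row 2) gives 1098·a = 7·(-536) − 13·(-45) = -3167, so a = -3167/1098.
Then b = ((-45) − 13·(-3167/1098))/7 = -1177/1098.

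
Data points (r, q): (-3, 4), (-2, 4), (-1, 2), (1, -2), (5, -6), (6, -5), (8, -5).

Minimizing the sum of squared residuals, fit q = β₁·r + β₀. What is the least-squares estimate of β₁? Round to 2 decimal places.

β₁ = -0.96

Compute the Gram sums: Σr·r = 140, Σr = 14, Σ1 = 7.
And Σr·q = -124, Σq = -8.
So XᵀX·[β₁, β₀]ᵀ = Xᵀq: [[140, 14]; [14, 7]]·[β₁, β₀]ᵀ = [-124, -8]ᵀ.
det = 140·7 − 14² = 784.
β₁ = ((-124)·7 − 14·(-8))/784 = -27/28; β₀ = (140·(-8) − 14·(-124))/784 = 11/14.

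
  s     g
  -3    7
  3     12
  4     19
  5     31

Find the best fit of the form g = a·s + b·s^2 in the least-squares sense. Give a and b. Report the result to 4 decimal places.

MᵀM·[a, b]ᵀ = Mᵀg reads: 59·a + 189·b = 246;  189·a + 1043·b = 1250.
(Σs·s = 59, Σs·s^2 = 189, Σs^2·s^2 = 1043, Σs·g = 246, Σs^2·g = 1250.)
Δ = 59·1043 − 189² = 25816.
a = (246·1043 − 189·1250)/25816 = 363/461; b = (59·1250 − 189·246)/25816 = 3407/3227.

a = 0.7874, b = 1.0558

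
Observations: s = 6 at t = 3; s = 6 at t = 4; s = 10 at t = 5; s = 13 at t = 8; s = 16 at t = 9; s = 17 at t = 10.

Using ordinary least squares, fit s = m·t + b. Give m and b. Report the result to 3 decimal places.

Setting ∂/∂m … = 0 gives: 295·m + 39·b = 510;  39·m + 6·b = 68.
(Σt·t = 295, Σt = 39, Σ1 = 6, Σt·s = 510, Σs = 68.)
det = 295·6 − 39² = 249.
m = (510·6 − 39·68)/249 = 136/83; b = (295·68 − 39·510)/249 = 170/249.

m = 1.639, b = 0.683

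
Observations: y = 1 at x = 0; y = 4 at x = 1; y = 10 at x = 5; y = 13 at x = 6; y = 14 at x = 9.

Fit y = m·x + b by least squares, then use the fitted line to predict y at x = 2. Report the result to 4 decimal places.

ŷ = 5.1241

AᵀA·[m, b]ᵀ = Aᵀy reads: 143·m + 21·b = 258;  21·m + 5·b = 42.
Determinant 143·5 − 21² = 274.
m = (258·5 − 21·42)/274 = 204/137; b = (143·42 − 21·258)/274 = 294/137.
At x = 2: ŷ = (204/137)·(2) + (294/137)·(1) = 702/137.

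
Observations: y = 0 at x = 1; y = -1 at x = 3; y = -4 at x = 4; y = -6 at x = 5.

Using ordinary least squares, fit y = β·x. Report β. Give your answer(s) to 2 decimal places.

The normal equations are: 51·β = -49.
Hence β = -49 / 51 ≈ -0.960784.

β = -0.96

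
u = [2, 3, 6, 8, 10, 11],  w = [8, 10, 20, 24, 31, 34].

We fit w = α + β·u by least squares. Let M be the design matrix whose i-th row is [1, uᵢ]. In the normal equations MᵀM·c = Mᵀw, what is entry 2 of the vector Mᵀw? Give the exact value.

1042

Entry 2 ↔ basis u, so (Mᵀw)_{2} = Σᵢ (u)·wᵢ = (2)·(8) + (3)·(10) + (6)·(20) + (8)·(24) + (10)·(31) + (11)·(34) = 1042.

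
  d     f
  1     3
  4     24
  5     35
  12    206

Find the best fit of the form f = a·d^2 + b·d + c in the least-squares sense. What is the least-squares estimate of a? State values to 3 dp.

a = 1.471

Entries of XᵀX: Σd^2·d^2 = 21618, Σd^2·d = 1918, Σd^2 = 186, Σd·d = 186, Σd = 22, Σ1 = 4.
And Σd^2·f = 30926, Σd·f = 2746, Σf = 268.
So XᵀX·[a, b, c]ᵀ = Xᵀf: [[21618, 1918, 186]; [1918, 186, 22]; [186, 22, 4]]·[a, b, c]ᵀ = [30926, 2746, 268]ᵀ.
Inverting the 3×3 Gram matrix, [a, b, c]ᵀ = [1543/1049, -3589/5245, 12407/5245]ᵀ.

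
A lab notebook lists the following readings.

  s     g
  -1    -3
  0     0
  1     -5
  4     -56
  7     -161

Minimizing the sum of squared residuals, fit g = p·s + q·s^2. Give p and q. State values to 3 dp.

Normal-equation sums: Σs·s = 67, Σs·s^2 = 407, Σs^2·s^2 = 2659.
Moment sums: Σs·g = -1353, Σs^2·g = -8793.
Determinant 67·2659 − 407² = 12504.
p = ((-1353)·2659 − 407·(-8793))/12504 = -1573/1042; q = (67·(-8793) − 407·(-1353))/12504 = -3205/1042.

p = -1.510, q = -3.076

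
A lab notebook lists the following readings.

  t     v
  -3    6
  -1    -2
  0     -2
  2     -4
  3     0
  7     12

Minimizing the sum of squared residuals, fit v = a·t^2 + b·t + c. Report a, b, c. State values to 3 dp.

a = 0.468, b = -1.177, c = -2.379

From the data, Σt^2·t^2 = 2580, Σt^2·t = 350, Σt^2 = 72, Σt·t = 72, Σt = 8, Σ1 = 6.
And Σt^2·v = 624, Σt·v = 60, Σv = 10.
So MᵀM·[a, b, c]ᵀ = Mᵀv: [[2580, 350, 72]; [350, 72, 8]; [72, 8, 6]]·[a, b, c]ᵀ = [624, 60, 10]ᵀ.
Row-reducing yields a = 14294/30549, b = -11984/10183, c = -72677/30549.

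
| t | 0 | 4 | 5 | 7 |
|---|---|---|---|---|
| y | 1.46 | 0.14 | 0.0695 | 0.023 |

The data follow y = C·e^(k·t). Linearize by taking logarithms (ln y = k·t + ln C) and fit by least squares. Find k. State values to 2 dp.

Let Y = ln y. Fitting Y = k·t + ln C by least squares:
Over the data: Σt = 16.0000, Σ(t)² = 90.0000, Σln y = -8.0264, Σt·ln y = -47.6024.
Normal system: [[90.0000, 16.0000]; [16.0000, 4]]·[k, ln C]ᵀ = [-47.6024, -8.0264]ᵀ.
Δ = 90.0000·4 − (16.0000)² = 104.0000; k = (-47.6024·4 − 16.0000·-8.0264)/104.0000 = -0.59604, ln C = (90.0000·-8.0264 − 16.0000·-47.6024)/104.0000 = 0.37756.

k = -0.60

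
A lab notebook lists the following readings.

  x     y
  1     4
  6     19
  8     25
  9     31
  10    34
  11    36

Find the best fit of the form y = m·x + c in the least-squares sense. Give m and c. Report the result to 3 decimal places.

m = 3.290, c = 0.158

The normal equations are: 403·m + 45·c = 1333;  45·m + 6·c = 149.
(Σx·x = 403, Σx = 45, Σ1 = 6, Σx·y = 1333, Σy = 149.)
det = 403·6 − 45² = 393.
m = (1333·6 − 45·149)/393 = 431/131; c = (403·149 − 45·1333)/393 = 62/393.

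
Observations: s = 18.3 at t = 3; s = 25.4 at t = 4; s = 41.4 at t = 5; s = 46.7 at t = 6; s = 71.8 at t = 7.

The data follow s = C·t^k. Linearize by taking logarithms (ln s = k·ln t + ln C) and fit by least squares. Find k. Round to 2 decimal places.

k = 1.58

Linearized form: ln s = k·ln t + ln C. From the 5 transformed points,
XᵀX = [[12.7160, 7.8320]; [7.8320, 5]], rhs = [28.8739, 17.9826]ᵀ  (here Σln t = 7.8320, Σ(ln t)² = 12.7160, Σln s = 17.9826, Σln t·ln s = 28.8739).
Δ = 12.7160·5 − (7.8320)² = 2.2397; k = (28.8739·5 − 7.8320·17.9826)/2.2397 = 1.57611, ln C = (12.7160·17.9826 − 7.8320·28.8739)/2.2397 = 1.12769.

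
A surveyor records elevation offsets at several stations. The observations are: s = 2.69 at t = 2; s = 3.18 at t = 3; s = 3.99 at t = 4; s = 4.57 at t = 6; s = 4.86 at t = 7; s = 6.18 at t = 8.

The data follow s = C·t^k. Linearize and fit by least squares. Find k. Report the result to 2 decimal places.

k = 0.55

Linearized form: ln s = k·ln t + ln C. From the 6 transformed points,
Sums: Σln t = 8.9952, Σ(ln t)² = 14.9303, Σln s = 8.4521, Σln t·ln s = 13.4617.
Normal system: [[14.9303, 8.9952]; [8.9952, 6]]·[k, ln C]ᵀ = [13.4617, 8.4521]ᵀ.
Δ = 14.9303·6 − (8.9952)² = 8.6686; k = (13.4617·6 − 8.9952·8.4521)/8.6686 = 0.54706, ln C = (14.9303·8.4521 − 8.9952·13.4617)/8.6686 = 0.58853.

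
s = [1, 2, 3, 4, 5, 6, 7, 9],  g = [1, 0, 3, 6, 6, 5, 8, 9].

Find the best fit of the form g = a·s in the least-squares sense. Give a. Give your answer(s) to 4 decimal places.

The normal system AᵀA·[a]ᵀ = Aᵀg is [[221]]·[a]ᵀ = [231]ᵀ.
Hence a = 231 / 221 ≈ 1.04525.

a = 1.0452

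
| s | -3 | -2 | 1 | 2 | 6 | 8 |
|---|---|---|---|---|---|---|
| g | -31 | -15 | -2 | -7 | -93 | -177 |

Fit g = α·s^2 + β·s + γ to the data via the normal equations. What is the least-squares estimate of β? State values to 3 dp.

β = 1.895

Sums needed: Σs^2·s^2 = 5506, Σs^2·s = 702, Σs^2 = 118, Σs·s = 118, Σs = 12, Σ1 = 6.
And Σs^2·g = -15045, Σs·g = -1867, Σg = -325.
Row-reducing yields α = -369437/123398, β = 116927/61699, γ = 5174/5609.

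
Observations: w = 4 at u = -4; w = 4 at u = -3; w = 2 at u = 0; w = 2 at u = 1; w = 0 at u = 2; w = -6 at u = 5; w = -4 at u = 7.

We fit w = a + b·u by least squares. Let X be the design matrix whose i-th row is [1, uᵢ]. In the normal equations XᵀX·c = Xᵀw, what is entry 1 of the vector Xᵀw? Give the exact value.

Entry 1 ↔ basis 1, so (Xᵀw)_{1} = Σᵢ wᵢ = (1)·(4) + (1)·(4) + (1)·(2) + (1)·(2) + (1)·(0) + (1)·(-6) + (1)·(-4) = 2.

2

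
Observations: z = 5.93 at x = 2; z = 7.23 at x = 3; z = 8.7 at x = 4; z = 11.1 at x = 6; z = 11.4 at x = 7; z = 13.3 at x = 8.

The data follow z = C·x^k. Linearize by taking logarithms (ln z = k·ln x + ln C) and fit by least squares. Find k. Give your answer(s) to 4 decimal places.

Let Y = ln z. Fitting Y = k·ln x + ln C by least squares:
Σln x = 8.9952, Σ(ln x)² = 14.9303, Σln z = 13.3499, Σln x·ln z = 20.8355.
Equations: 14.9303·k + 8.9952·ln C = 20.8355;  8.9952·k + 6·ln C = 13.3499.
Solving (det = 8.6686): k = 0.56854, ln C = 1.37264.

k = 0.5685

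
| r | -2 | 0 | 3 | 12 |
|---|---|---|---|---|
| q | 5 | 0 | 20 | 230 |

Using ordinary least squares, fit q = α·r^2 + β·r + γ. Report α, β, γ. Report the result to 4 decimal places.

α = 1.4596, β = 1.5348, γ = 1.4735

Setting ∂/∂α … = 0 gives: 20833·α + 1747·β + 157·γ = 33320;  1747·α + 157·β + 13·γ = 2810;  157·α + 13·β + 4·γ = 255.
(Σr^2·r^2 = 20833, Σr^2·r = 1747, Σr^2 = 157, Σr·r = 157, Σr = 13, Σ1 = 4, Σr^2·q = 33320, Σr·q = 2810, Σq = 255.)
Row-reducing yields α = 4405/3018, β = 78745/51306, γ = 12600/8551.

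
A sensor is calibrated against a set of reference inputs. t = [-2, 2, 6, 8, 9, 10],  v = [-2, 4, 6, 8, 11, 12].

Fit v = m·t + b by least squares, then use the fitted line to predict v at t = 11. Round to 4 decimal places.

v̂ = 12.4605

From the data, Σt·t = 289, Σt = 33, Σ1 = 6.
For Aᵀv: Σt·v = 331, Σv = 39.
det = 289·6 − 33² = 645.
m = (331·6 − 33·39)/645 = 233/215; b = (289·39 − 33·331)/645 = 116/215.
At t = 11: v̂ = (233/215)·(11) + (116/215)·(1) = 2679/215.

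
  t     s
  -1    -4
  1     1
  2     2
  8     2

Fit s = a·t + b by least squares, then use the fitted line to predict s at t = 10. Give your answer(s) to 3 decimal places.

ŝ = 4.000

Sums needed: Σt·t = 70, Σt = 10, Σ1 = 4.
Moment sums: Σt·s = 25, Σs = 1.
det = 70·4 − 10² = 180.
a = (25·4 − 10·1)/180 = 1/2; b = (70·1 − 10·25)/180 = -1.
At t = 10: ŝ = (1/2)·(10) + (-1)·(1) = 4.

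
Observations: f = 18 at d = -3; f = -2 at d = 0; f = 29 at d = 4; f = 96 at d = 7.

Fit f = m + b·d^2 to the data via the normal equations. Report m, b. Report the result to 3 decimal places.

Normal-equation sums: Σ1 = 4, Σd^2 = 74, Σd^2·d^2 = 2738.
For Xᵀf: Σf = 141, Σd^2·f = 5330.
XᵀX·[m, b]ᵀ = Xᵀf becomes [[4, 74]; [74, 2738]]·[m, b]ᵀ = [141, 5330]ᵀ.
det = 4·2738 − 74² = 5476.
m = (141·2738 − 74·5330)/5476 = -113/74; b = (4·5330 − 74·141)/5476 = 5443/2738.

m = -1.527, b = 1.988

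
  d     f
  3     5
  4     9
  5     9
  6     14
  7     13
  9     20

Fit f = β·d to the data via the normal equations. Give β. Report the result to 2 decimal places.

β = 2.09

The normal equations are: 216·β = 451.
β = 451/216 = 2.08796.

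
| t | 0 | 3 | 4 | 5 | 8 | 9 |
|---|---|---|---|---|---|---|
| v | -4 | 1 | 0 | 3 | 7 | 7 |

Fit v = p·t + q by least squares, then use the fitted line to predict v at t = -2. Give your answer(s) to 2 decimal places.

The normal equations are: 195·p + 29·q = 137;  29·p + 6·q = 14.
Eliminating q: 6·(row 1) − 29·(row 2) gives 329·p = 6·137 − 29·14 = 416, so p = 416/329.
Then q = (14 − 29·(416/329))/6 = -1243/329.
At t = -2: v̂ = (416/329)·(-2) + (-1243/329)·(1) = -2075/329.

v̂ = -6.31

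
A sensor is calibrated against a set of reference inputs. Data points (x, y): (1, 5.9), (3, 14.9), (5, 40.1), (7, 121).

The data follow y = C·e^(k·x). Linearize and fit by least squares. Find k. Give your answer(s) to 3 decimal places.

k = 0.503

With ln yᵢ as the transformed response and xᵢ as the regressor:
Sums: Σx = 16.0000, Σ(x)² = 84.0000, Σln y = 12.9635, Σx·ln y = 61.9065.
Normal system: [[84.0000, 16.0000]; [16.0000, 4]]·[k, ln C]ᵀ = [61.9065, 12.9635]ᵀ.
Δ = 84.0000·4 − (16.0000)² = 80.0000; k = (61.9065·4 − 16.0000·12.9635)/80.0000 = 0.50263, ln C = (84.0000·12.9635 − 16.0000·61.9065)/80.0000 = 1.23036.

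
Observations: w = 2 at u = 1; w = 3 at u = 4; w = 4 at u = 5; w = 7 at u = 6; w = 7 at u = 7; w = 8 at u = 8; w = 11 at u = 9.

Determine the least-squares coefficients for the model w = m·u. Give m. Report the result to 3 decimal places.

m = 1.059

Compute the Gram sums: Σu·u = 272.
For Aᵀw: Σu·w = 288.
AᵀA·[m]ᵀ = Aᵀw becomes [[272]]·[m]ᵀ = [288]ᵀ.
Hence m = 288 / 272 ≈ 1.05882.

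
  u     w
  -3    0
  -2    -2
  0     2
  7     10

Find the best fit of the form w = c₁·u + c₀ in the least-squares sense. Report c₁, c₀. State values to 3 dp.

With design matrix X, XᵀX = [[62, 2]; [2, 4]] and Xᵀw = [74, 10]ᵀ.
Eliminating c₀: 4·(row 1) − 2·(row 2) gives 244·c₁ = 4·74 − 2·10 = 276, so c₁ = 69/61.
Then c₀ = (10 − 2·(69/61))/4 = 118/61.

c₁ = 1.131, c₀ = 1.934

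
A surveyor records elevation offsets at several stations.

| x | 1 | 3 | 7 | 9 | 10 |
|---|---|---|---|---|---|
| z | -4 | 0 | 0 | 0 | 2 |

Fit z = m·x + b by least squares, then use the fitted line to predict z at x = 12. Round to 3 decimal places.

ẑ = 2.400

Compute the Gram sums: Σx·x = 240, Σx = 30, Σ1 = 5.
And Σx·z = 16, Σz = -2.
So AᵀA·[m, b]ᵀ = Aᵀz: [[240, 30]; [30, 5]]·[m, b]ᵀ = [16, -2]ᵀ.
Determinant 240·5 − 30² = 300.
m = (16·5 − 30·(-2))/300 = 7/15; b = (240·(-2) − 30·16)/300 = -16/5.
At x = 12: ẑ = (7/15)·(12) + (-16/5)·(1) = 12/5.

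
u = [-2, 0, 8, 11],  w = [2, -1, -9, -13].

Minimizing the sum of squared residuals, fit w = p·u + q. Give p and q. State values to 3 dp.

The normal system XᵀX·[p, q]ᵀ = Xᵀw is [[189, 17]; [17, 4]]·[p, q]ᵀ = [-219, -21]ᵀ.
Eliminating q: 4·(row 1) − 17·(row 2) gives 467·p = 4·(-219) − 17·(-21) = -519, so p = -519/467.
Then q = ((-21) − 17·(-519/467))/4 = -246/467.

p = -1.111, q = -0.527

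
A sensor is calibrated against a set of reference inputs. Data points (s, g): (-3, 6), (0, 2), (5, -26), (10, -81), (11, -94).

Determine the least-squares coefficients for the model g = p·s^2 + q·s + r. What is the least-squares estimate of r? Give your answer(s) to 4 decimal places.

Entries of MᵀM: Σs^2·s^2 = 25347, Σs^2·s = 2429, Σs^2 = 255, Σs·s = 255, Σs = 23, Σ1 = 5.
And Σs^2·g = -20070, Σs·g = -1992, Σg = -193.
MᵀM·[p, q, r]ᵀ = Mᵀg becomes [[25347, 2429, 255]; [2429, 255, 23]; [255, 23, 5]]·[p, q, r]ᵀ = [-20070, -1992, -193]ᵀ.
Solving the 3×3 system (Gaussian elimination) gives p = -347483/659726, q = -1957311/659726, r = 629920/329863.

r = 1.9096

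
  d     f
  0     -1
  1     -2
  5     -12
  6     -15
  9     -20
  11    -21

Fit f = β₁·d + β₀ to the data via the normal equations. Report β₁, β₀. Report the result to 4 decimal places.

β₁ = -1.9750, β₀ = -1.3000

XᵀX·[β₁, β₀]ᵀ = Xᵀf reads: 264·β₁ + 32·β₀ = -563;  32·β₁ + 6·β₀ = -71.
Determinant 264·6 − 32² = 560.
β₁ = ((-563)·6 − 32·(-71))/560 = -79/40; β₀ = (264·(-71) − 32·(-563))/560 = -13/10.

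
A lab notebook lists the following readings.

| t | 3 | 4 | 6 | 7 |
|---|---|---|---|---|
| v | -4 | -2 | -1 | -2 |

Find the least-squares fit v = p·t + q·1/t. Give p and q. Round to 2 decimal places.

p = 0.03, q = -10.89

Setting ∂/∂p … = 0 gives: 110·p + 4·q = -40;  4·p + (1565/7056)·q = -16/7.
(Σt·t = 110, Σt·1/t = 4, Σ1/t·1/t = 1565/7056, Σt·v = -40, Σ1/t·v = -16/7.)
Δ = 110·(1565/7056) − 4² = 29627/3528.
p = ((-40)·(1565/7056) − 4·(-16/7))/(29627/3528) = 956/29627; q = (110·(-16/7) − 4·(-40))/(29627/3528) = -322560/29627.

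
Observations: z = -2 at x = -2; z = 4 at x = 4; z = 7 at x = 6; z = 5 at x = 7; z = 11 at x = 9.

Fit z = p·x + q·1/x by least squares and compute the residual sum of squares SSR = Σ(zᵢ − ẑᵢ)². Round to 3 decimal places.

SSR = 8.347

Normal-equation sums: Σx·x = 186, Σx·1/x = 5, Σ1/x·1/x = 23689/63504.
Right-hand side: Σx·z = 196, Σ1/x·z = 643/126.
Normal equations: [[186, 5]; [5, 23689/63504]]·[p, q]ᵀ = [196, 643/126]ᵀ.
det = 186·(23689/63504) − 5² = 469759/10584.
p = (196·(23689/63504) − 5·(643/126))/(469759/10584) = 1511342/1409277; q = (186·(643/126) − 5·196)/(469759/10584) = -326088/469759.
Residuals: -285002/1409277, -163694/1409277, 319977/469759, -3393257/1409277, 669555/469759; SSR = 11763775/1409277.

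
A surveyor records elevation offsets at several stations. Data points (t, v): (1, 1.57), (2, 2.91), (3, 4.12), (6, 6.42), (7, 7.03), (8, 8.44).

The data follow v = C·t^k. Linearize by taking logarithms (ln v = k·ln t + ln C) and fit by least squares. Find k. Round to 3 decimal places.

k = 0.774

Linearized form: ln v = k·ln t + ln C. From the 6 transformed points,
AᵀA = [[13.0084, 7.6089]; [7.6089, 6]], rhs = [13.8578, 8.8777]ᵀ  (here Σln t = 7.6089, Σ(ln t)² = 13.0084, Σln v = 8.8777, Σln t·ln v = 13.8578).
Slope k = (n·Σln t·ln v − Σln t·Σln v)/(n·Σ(ln t)² − (Σln t)²) = (6·13.8578 − 7.6089·8.8777)/20.1558 = 0.77386; ln C = (Σln v − k·Σln t)/n = 0.49825.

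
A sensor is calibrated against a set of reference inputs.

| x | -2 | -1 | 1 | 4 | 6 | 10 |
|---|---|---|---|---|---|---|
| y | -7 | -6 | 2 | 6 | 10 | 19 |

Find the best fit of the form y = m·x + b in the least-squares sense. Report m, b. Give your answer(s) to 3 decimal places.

Setting ∂/∂m … = 0 gives: 158·m + 18·b = 296;  18·m + 6·b = 24.
Eliminating b: 6·(row 1) − 18·(row 2) gives 624·m = 6·296 − 18·24 = 1344, so m = 28/13.
Then b = (24 − 18·(28/13))/6 = -32/13.

m = 2.154, b = -2.462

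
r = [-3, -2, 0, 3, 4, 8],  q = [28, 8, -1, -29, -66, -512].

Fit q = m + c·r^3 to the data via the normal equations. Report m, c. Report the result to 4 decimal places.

m = -0.7417, c = -0.9992

The normal system XᵀX·[m, c]ᵀ = Xᵀq is [[6, 568]; [568, 267762]]·[m, c]ᵀ = [-572, -267971]ᵀ.
Determinant 6·267762 − 568² = 1283948.
m = ((-572)·267762 − 568·(-267971))/1283948 = -238084/320987; c = (6·(-267971) − 568·(-572))/1283948 = -641465/641974.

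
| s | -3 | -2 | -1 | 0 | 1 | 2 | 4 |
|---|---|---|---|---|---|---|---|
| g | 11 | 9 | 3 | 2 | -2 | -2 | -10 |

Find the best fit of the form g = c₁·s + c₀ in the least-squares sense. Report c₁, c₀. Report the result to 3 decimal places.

c₁ = -2.914, c₀ = 1.988

The normal equations are: 35·c₁ + 1·c₀ = -100;  1·c₁ + 7·c₀ = 11.
Δ = 35·7 − 1² = 244.
c₁ = ((-100)·7 − 1·11)/244 = -711/244; c₀ = (35·11 − 1·(-100))/244 = 485/244.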